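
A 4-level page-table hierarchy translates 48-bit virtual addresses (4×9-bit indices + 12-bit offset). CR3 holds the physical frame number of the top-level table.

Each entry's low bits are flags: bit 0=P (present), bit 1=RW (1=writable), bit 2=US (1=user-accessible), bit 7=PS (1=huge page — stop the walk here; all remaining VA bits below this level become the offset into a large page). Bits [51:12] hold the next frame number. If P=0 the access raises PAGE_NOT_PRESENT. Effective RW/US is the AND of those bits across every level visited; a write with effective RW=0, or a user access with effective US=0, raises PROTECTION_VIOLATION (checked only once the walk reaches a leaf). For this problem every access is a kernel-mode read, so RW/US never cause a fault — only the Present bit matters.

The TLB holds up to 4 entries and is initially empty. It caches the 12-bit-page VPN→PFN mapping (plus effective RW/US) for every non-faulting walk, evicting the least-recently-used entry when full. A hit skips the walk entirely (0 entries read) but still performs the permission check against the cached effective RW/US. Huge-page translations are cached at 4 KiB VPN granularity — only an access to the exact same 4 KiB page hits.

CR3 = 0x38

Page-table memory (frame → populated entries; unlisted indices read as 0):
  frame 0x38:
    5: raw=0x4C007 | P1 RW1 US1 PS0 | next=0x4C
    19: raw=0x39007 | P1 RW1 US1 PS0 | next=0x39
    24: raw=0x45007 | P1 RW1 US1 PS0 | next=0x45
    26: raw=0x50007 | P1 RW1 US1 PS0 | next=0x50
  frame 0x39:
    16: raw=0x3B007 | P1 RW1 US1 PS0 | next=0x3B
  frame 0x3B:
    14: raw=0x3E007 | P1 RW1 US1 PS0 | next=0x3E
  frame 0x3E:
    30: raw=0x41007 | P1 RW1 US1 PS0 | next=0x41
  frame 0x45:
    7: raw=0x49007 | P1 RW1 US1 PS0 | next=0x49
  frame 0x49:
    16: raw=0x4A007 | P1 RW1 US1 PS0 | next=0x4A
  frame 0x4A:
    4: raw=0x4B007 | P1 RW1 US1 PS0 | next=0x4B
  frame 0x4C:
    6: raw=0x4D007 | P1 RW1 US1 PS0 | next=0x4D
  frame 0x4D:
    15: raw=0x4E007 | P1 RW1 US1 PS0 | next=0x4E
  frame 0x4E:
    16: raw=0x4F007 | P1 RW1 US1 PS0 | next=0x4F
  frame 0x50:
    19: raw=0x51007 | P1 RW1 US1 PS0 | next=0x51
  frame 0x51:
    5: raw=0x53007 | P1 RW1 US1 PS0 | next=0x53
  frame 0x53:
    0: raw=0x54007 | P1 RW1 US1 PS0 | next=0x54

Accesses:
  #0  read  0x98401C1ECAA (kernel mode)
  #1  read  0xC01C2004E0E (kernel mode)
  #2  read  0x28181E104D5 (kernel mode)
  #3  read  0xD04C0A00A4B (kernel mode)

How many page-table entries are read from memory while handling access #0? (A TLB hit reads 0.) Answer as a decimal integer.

Walk each access:
#0 VA=0x98401C1ECAA (r,kernel):
  L0 @0x38[19] → 0x39007  P=1,RW=1,US=1,PS=0
  L1 @0x39[16] → 0x3B007  P=1,RW=1,US=1,PS=0
  L2 @0x3B[14] → 0x3E007  P=1,RW=1,US=1,PS=0
  L3 @0x3E[30] → 0x41007  P=1,RW=1,US=1,PS=0
  ✓ 0x41CAA  — 4 lookups
#1 VA=0xC01C2004E0E (r,kernel):
  L0 @0x38[24] → 0x45007  P=1,RW=1,US=1,PS=0
  L1 @0x45[7] → 0x49007  P=1,RW=1,US=1,PS=0
  L2 @0x49[16] → 0x4A007  P=1,RW=1,US=1,PS=0
  L3 @0x4A[4] → 0x4B007  P=1,RW=1,US=1,PS=0
  ✓ 0x4BE0E  — 4 lookups
#2 VA=0x28181E104D5 (r,kernel):
  L0 @0x38[5] → 0x4C007  P=1,RW=1,US=1,PS=0
  L1 @0x4C[6] → 0x4D007  P=1,RW=1,US=1,PS=0
  L2 @0x4D[15] → 0x4E007  P=1,RW=1,US=1,PS=0
  L3 @0x4E[16] → 0x4F007  P=1,RW=1,US=1,PS=0
  ✓ 0x4F4D5  — 4 lookups
#3 VA=0xD04C0A00A4B (r,kernel):
  L0 @0x38[26] → 0x50007  P=1,RW=1,US=1,PS=0
  L1 @0x50[19] → 0x51007  P=1,RW=1,US=1,PS=0
  L2 @0x51[5] → 0x53007  P=1,RW=1,US=1,PS=0
  L3 @0x53[0] → 0x54007  P=1,RW=1,US=1,PS=0
  ✓ 0x54A4B  — 4 lookups

Entries read for #0: 4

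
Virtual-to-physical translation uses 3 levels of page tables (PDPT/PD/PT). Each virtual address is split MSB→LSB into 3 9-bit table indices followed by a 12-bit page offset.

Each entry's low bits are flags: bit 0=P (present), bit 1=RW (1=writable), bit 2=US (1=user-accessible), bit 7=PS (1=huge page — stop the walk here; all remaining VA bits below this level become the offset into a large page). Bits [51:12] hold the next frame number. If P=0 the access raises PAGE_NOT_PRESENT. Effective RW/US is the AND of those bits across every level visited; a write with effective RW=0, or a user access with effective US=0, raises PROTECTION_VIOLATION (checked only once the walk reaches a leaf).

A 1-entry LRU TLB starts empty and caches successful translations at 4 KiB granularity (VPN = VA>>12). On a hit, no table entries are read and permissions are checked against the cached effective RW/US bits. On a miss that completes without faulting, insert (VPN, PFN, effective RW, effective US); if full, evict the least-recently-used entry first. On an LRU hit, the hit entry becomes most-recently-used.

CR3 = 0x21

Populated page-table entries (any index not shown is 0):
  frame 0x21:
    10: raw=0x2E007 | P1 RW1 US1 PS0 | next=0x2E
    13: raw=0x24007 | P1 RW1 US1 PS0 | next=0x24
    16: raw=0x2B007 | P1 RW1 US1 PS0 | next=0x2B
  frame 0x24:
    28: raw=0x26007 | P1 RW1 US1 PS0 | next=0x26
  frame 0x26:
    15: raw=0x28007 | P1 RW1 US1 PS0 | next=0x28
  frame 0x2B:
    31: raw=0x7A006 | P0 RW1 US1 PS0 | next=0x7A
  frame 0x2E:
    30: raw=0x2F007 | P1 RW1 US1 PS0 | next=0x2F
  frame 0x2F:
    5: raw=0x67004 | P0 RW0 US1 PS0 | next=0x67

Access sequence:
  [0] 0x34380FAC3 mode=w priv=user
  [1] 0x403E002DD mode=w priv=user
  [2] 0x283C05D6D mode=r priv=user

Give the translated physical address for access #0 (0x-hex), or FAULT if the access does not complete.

Walk each access:
#0 VA=0x34380FAC3 (w,user):
  L0: frame=0x21 idx=13 entry=0x24007 [P=1 RW=1 US=1 PS=0]
  L1: frame=0x24 idx=28 entry=0x26007 [P=1 RW=1 US=1 PS=0]
  L2: frame=0x26 idx=15 entry=0x28007 [P=1 RW=1 US=1 PS=0]
  ⇒ phys 0x28AC3  [3 reads]
#1 VA=0x403E002DD (w,user):
  L0: frame=0x21 idx=16 entry=0x2B007 [P=1 RW=1 US=1 PS=0]
  L1: frame=0x2B idx=31 entry=0x7A006 [P=0 RW=1 US=1 PS=0]
  ⇒ fault: PAGE_NOT_PRESENT  — 2 lookups
#2 VA=0x283C05D6D (r,user):
  L0: frame=0x21 idx=10 entry=0x2E007 [P=1 RW=1 US=1 PS=0]
  L1: frame=0x2E idx=30 entry=0x2F007 [P=1 RW=1 US=1 PS=0]
  L2: frame=0x2F idx=5 entry=0x67004 [P=0 RW=0 US=1 PS=0]
  ⇒ fault: PAGE_NOT_PRESENT  — 3 lookups

Access #0 PA: 0x28AC3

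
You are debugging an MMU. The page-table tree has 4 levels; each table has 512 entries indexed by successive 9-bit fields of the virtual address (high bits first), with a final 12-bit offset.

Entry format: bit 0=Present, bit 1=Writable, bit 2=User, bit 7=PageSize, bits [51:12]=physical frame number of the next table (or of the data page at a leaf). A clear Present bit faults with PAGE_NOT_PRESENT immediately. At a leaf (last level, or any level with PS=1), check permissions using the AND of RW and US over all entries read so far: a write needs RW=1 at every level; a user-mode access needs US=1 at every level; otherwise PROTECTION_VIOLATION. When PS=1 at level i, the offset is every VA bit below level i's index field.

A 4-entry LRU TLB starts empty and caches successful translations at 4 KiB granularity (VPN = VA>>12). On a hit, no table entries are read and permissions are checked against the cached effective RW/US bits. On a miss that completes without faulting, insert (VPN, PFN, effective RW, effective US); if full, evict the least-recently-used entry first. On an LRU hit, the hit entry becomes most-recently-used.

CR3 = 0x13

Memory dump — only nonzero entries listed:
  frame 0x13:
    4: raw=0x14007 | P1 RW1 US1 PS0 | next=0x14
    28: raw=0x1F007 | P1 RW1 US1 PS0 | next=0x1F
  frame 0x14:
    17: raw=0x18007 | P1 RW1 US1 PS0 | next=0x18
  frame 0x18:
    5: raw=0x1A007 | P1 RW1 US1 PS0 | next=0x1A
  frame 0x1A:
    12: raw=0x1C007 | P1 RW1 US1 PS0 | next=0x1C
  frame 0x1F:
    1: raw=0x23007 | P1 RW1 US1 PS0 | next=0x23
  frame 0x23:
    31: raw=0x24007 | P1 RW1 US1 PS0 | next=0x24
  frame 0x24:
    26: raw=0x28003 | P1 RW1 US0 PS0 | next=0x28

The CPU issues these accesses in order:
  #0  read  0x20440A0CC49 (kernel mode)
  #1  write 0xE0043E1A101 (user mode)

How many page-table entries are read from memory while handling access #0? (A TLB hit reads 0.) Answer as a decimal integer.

Walk each access:
#0 VA=0x20440A0CC49 (r,kernel):
  L0 @0x13[4] → 0x14007  P=1,RW=1,US=1,PS=0
  L1 @0x14[17] → 0x18007  P=1,RW=1,US=1,PS=0
  L2 @0x18[5] → 0x1A007  P=1,RW=1,US=1,PS=0
  L3 @0x1A[12] → 0x1C007  P=1,RW=1,US=1,PS=0
  ⇒ phys 0x1CC49  [4 reads]
#1 VA=0xE0043E1A101 (w,user):
  L0 @0x13[28] → 0x1F007  P=1,RW=1,US=1,PS=0
  L1 @0x1F[1] → 0x23007  P=1,RW=1,US=1,PS=0
  L2 @0x23[31] → 0x24007  P=1,RW=1,US=1,PS=0
  L3 @0x24[26] → 0x28003  P=1,RW=1,US=0,PS=0
  → PROTECTION_VIOLATION  (4 entries read)

Entries read for #0: 4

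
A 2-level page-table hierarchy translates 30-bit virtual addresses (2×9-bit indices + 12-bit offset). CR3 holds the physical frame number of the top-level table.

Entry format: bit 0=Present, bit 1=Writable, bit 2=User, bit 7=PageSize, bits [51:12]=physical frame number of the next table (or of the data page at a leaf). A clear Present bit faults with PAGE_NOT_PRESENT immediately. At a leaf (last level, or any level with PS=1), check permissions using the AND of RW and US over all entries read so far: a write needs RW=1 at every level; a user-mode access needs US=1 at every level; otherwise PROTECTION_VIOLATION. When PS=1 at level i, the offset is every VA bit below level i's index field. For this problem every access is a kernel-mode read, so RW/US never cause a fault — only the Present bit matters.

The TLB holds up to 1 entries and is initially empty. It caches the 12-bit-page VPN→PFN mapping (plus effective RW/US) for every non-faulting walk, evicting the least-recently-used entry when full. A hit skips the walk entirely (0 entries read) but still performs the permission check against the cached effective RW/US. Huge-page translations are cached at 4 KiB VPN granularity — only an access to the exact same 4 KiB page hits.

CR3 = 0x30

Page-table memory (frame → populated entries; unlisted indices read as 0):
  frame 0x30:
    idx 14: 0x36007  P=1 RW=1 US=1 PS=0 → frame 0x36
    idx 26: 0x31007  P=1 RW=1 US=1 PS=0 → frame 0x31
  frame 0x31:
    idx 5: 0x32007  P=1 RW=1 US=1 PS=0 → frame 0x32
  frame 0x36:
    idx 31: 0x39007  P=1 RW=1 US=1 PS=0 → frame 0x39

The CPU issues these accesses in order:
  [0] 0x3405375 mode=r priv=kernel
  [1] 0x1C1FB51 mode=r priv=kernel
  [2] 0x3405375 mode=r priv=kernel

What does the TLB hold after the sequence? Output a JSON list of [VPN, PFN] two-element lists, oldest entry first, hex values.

Walk each access:
#0 VA=0x3405375 (r,kernel):
  L0 @0x30[26] → 0x31007  P=1,RW=1,US=1,PS=0
  L1 @0x31[5] → 0x32007  P=1,RW=1,US=1,PS=0
  → PA=0x32375  (2 entries read)
#1 VA=0x1C1FB51 (r,kernel):
  L0 @0x30[14] → 0x36007  P=1,RW=1,US=1,PS=0
  L1 @0x36[31] → 0x39007  P=1,RW=1,US=1,PS=0
  → PA=0x39B51  (2 entries read)
#2 VA=0x3405375 (r,kernel):
  L0 @0x30[26] → 0x31007  P=1,RW=1,US=1,PS=0
  L1 @0x31[5] → 0x32007  P=1,RW=1,US=1,PS=0
  → PA=0x32375  (2 entries read)

TLB: [["0x3405", "0x32"]]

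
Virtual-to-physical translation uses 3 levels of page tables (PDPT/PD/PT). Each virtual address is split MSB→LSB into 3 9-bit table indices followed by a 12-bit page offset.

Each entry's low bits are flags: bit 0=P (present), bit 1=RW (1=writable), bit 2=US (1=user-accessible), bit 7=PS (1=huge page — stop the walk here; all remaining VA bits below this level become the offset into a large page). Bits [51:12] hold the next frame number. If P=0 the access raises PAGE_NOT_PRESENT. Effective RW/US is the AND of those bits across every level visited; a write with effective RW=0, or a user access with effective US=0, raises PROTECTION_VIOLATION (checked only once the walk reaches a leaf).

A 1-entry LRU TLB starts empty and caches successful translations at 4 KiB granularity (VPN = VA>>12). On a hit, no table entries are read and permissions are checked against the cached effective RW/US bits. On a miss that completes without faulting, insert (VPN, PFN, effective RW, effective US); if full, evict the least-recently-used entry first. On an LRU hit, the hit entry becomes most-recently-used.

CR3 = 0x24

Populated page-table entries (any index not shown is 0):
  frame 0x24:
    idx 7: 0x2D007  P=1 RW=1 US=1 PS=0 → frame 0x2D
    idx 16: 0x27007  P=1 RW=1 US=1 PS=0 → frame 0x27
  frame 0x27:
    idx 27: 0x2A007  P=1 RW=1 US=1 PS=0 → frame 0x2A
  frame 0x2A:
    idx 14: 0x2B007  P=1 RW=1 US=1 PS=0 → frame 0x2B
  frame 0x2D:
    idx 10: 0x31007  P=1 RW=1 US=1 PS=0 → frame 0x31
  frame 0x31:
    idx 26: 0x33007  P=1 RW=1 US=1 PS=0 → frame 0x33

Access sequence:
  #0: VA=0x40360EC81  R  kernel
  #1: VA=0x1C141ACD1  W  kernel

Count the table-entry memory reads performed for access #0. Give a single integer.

Per-access translation:
#0 VA=0x40360EC81 (r,kernel):
  L0 @0x24[16] → 0x27007  P=1,RW=1,US=1,PS=0
  L1 @0x27[27] → 0x2A007  P=1,RW=1,US=1,PS=0
  L2 @0x2A[14] → 0x2B007  P=1,RW=1,US=1,PS=0
  → PA=0x2BC81  (3 entries read)
#1 VA=0x1C141ACD1 (w,kernel):
  L0 @0x24[7] → 0x2D007  P=1,RW=1,US=1,PS=0
  L1 @0x2D[10] → 0x31007  P=1,RW=1,US=1,PS=0
  L2 @0x31[26] → 0x33007  P=1,RW=1,US=1,PS=0
  → PA=0x33CD1  (3 entries read)

Entries read for #0: 3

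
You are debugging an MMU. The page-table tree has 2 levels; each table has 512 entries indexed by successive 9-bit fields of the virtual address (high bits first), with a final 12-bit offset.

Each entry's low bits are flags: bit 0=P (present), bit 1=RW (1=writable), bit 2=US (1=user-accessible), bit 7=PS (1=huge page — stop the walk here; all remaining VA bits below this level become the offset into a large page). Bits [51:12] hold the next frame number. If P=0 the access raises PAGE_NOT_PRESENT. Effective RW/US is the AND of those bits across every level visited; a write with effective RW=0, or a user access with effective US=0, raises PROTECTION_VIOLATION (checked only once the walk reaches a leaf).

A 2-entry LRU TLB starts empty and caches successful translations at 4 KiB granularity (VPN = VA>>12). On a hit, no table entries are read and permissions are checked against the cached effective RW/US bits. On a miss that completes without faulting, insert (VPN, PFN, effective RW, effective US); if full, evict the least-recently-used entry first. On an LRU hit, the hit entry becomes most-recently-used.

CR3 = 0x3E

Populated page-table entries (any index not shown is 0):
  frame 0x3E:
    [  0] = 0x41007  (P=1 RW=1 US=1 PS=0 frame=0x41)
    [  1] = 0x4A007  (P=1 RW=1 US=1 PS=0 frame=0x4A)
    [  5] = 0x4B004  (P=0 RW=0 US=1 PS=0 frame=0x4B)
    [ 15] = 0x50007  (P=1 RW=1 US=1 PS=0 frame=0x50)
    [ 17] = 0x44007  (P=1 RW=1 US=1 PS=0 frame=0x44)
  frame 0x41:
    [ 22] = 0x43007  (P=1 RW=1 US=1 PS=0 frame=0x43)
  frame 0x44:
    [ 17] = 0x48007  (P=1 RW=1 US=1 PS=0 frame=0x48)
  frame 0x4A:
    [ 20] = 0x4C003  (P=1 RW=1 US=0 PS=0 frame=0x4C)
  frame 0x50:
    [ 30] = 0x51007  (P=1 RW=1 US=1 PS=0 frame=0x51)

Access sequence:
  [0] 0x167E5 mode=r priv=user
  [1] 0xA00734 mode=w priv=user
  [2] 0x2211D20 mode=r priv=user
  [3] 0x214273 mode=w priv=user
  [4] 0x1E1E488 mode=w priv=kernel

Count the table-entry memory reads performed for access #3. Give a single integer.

Walk each access:
#0 VA=0x167E5 (r,user):
  L0 @0x3E[0] → 0x41007  P=1,RW=1,US=1,PS=0
  L1 @0x41[22] → 0x43007  P=1,RW=1,US=1,PS=0
  ✓ 0x437E5  — 2 lookups
#1 VA=0xA00734 (w,user):
  L0 @0x3E[5] → 0x4B004  P=0,RW=0,US=1,PS=0
  ⇒ fault: PAGE_NOT_PRESENT  — 1 lookups
#2 VA=0x2211D20 (r,user):
  L0 @0x3E[17] → 0x44007  P=1,RW=1,US=1,PS=0
  L1 @0x44[17] → 0x48007  P=1,RW=1,US=1,PS=0
  ✓ 0x48D20  — 2 lookups
#3 VA=0x214273 (w,user):
  L0 @0x3E[1] → 0x4A007  P=1,RW=1,US=1,PS=0
  L1 @0x4A[20] → 0x4C003  P=1,RW=1,US=0,PS=0
  ⇒ fault: PROTECTION_VIOLATION  — 2 lookups
#4 VA=0x1E1E488 (w,kernel):
  L0 @0x3E[15] → 0x50007  P=1,RW=1,US=1,PS=0
  L1 @0x50[30] → 0x51007  P=1,RW=1,US=1,PS=0
  ✓ 0x51488  — 2 lookups

Entries read for #3: 2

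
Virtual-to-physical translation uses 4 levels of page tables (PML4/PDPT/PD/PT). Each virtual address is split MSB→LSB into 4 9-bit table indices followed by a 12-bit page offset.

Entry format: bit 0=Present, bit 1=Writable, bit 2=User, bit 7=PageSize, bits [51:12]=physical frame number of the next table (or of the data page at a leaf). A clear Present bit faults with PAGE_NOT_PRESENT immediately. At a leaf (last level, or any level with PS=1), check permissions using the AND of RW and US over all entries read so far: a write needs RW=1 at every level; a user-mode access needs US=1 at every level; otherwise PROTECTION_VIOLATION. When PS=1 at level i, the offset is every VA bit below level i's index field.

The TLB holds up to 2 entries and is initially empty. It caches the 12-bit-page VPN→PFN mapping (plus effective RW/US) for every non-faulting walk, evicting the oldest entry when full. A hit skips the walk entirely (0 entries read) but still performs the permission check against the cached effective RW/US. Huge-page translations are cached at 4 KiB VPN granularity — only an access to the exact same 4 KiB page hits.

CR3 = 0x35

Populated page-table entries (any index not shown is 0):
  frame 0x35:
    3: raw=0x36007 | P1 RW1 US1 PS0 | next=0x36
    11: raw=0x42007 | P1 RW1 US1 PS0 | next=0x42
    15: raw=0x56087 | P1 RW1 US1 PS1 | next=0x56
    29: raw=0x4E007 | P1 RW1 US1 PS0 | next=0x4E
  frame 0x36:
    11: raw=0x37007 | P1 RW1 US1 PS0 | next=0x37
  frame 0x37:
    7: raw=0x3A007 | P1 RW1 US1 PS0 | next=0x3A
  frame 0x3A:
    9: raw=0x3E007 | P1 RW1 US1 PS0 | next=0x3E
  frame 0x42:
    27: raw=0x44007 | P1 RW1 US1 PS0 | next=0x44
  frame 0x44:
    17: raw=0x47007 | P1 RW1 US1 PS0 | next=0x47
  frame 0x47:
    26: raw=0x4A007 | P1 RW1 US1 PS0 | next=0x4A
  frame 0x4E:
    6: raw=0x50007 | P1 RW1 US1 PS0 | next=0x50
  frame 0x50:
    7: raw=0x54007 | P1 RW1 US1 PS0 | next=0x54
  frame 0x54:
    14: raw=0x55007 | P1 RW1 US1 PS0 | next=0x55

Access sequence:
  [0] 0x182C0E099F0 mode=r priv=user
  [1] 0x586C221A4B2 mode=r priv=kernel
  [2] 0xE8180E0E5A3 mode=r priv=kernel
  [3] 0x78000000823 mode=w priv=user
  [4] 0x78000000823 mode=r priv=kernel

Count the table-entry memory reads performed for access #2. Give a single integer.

Per-access translation:
#0 VA=0x182C0E099F0 (r,user):
  L0: frame=0x35 idx=3 entry=0x36007 [P=1 RW=1 US=1 PS=0]
  L1: frame=0x36 idx=11 entry=0x37007 [P=1 RW=1 US=1 PS=0]
  L2: frame=0x37 idx=7 entry=0x3A007 [P=1 RW=1 US=1 PS=0]
  L3: frame=0x3A idx=9 entry=0x3E007 [P=1 RW=1 US=1 PS=0]
  → PA=0x3E9F0  (4 entries read)
#1 VA=0x586C221A4B2 (r,kernel):
  L0: frame=0x35 idx=11 entry=0x42007 [P=1 RW=1 US=1 PS=0]
  L1: frame=0x42 idx=27 entry=0x44007 [P=1 RW=1 US=1 PS=0]
  L2: frame=0x44 idx=17 entry=0x47007 [P=1 RW=1 US=1 PS=0]
  L3: frame=0x47 idx=26 entry=0x4A007 [P=1 RW=1 US=1 PS=0]
  → PA=0x4A4B2  (4 entries read)
#2 VA=0xE8180E0E5A3 (r,kernel):
  L0: frame=0x35 idx=29 entry=0x4E007 [P=1 RW=1 US=1 PS=0]
  L1: frame=0x4E idx=6 entry=0x50007 [P=1 RW=1 US=1 PS=0]
  L2: frame=0x50 idx=7 entry=0x54007 [P=1 RW=1 US=1 PS=0]
  L3: frame=0x54 idx=14 entry=0x55007 [P=1 RW=1 US=1 PS=0]
  → PA=0x555A3  (4 entries read)
#3 VA=0x78000000823 (w,user):
  L0: frame=0x35 idx=15 entry=0x56087 [P=1 RW=1 US=1 PS=1]
  → PA=0x56823 (huge @L0)  (1 entries read)
#4 VA=0x78000000823 (r,kernel):
  TLB hit vpn=0x78000000 → PA=0x56823

Entries read for #2: 4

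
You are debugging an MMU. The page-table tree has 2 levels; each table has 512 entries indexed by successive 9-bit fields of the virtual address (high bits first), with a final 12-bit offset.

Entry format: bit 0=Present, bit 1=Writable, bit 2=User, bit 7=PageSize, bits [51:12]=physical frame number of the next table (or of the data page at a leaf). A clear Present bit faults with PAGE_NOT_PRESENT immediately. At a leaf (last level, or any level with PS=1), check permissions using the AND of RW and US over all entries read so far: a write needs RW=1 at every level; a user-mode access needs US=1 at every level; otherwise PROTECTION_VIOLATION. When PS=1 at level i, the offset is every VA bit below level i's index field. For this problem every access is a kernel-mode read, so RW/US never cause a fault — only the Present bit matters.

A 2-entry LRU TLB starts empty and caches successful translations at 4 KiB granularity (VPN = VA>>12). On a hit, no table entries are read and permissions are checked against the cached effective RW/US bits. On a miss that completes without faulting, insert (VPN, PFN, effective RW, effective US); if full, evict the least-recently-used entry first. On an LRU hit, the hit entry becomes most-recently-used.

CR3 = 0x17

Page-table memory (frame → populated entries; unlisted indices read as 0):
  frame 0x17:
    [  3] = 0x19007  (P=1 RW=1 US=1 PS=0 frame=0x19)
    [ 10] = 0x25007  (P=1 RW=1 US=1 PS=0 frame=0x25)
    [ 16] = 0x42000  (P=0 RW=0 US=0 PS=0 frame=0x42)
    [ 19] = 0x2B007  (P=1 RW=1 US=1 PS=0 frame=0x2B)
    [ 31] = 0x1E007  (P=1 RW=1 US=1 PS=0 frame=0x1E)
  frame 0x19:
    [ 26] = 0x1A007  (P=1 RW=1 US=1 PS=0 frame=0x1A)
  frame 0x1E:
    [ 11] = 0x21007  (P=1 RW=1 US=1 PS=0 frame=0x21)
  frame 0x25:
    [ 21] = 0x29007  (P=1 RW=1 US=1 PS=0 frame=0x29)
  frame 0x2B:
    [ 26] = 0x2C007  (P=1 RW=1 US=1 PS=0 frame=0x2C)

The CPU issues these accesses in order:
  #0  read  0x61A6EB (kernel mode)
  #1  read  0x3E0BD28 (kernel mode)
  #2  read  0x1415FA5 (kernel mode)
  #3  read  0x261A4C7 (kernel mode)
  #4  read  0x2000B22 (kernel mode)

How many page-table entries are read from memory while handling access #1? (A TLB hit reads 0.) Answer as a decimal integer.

Walk each access:
#0 VA=0x61A6EB (r,kernel):
  L0: frame=0x17 idx=3 entry=0x19007 [P=1 RW=1 US=1 PS=0]
  L1: frame=0x19 idx=26 entry=0x1A007 [P=1 RW=1 US=1 PS=0]
  ⇒ phys 0x1A6EB  [2 reads]
#1 VA=0x3E0BD28 (r,kernel):
  L0: frame=0x17 idx=31 entry=0x1E007 [P=1 RW=1 US=1 PS=0]
  L1: frame=0x1E idx=11 entry=0x21007 [P=1 RW=1 US=1 PS=0]
  ⇒ phys 0x21D28  [2 reads]
#2 VA=0x1415FA5 (r,kernel):
  L0: frame=0x17 idx=10 entry=0x25007 [P=1 RW=1 US=1 PS=0]
  L1: frame=0x25 idx=21 entry=0x29007 [P=1 RW=1 US=1 PS=0]
  ⇒ phys 0x29FA5  [2 reads]
#3 VA=0x261A4C7 (r,kernel):
  L0: frame=0x17 idx=19 entry=0x2B007 [P=1 RW=1 US=1 PS=0]
  L1: frame=0x2B idx=26 entry=0x2C007 [P=1 RW=1 US=1 PS=0]
  ⇒ phys 0x2C4C7  [2 reads]
#4 VA=0x2000B22 (r,kernel):
  L0: frame=0x17 idx=16 entry=0x42000 [P=0 RW=0 US=0 PS=0]
  ⇒ fault: PAGE_NOT_PRESENT  — 1 lookups

Entries read for #1: 2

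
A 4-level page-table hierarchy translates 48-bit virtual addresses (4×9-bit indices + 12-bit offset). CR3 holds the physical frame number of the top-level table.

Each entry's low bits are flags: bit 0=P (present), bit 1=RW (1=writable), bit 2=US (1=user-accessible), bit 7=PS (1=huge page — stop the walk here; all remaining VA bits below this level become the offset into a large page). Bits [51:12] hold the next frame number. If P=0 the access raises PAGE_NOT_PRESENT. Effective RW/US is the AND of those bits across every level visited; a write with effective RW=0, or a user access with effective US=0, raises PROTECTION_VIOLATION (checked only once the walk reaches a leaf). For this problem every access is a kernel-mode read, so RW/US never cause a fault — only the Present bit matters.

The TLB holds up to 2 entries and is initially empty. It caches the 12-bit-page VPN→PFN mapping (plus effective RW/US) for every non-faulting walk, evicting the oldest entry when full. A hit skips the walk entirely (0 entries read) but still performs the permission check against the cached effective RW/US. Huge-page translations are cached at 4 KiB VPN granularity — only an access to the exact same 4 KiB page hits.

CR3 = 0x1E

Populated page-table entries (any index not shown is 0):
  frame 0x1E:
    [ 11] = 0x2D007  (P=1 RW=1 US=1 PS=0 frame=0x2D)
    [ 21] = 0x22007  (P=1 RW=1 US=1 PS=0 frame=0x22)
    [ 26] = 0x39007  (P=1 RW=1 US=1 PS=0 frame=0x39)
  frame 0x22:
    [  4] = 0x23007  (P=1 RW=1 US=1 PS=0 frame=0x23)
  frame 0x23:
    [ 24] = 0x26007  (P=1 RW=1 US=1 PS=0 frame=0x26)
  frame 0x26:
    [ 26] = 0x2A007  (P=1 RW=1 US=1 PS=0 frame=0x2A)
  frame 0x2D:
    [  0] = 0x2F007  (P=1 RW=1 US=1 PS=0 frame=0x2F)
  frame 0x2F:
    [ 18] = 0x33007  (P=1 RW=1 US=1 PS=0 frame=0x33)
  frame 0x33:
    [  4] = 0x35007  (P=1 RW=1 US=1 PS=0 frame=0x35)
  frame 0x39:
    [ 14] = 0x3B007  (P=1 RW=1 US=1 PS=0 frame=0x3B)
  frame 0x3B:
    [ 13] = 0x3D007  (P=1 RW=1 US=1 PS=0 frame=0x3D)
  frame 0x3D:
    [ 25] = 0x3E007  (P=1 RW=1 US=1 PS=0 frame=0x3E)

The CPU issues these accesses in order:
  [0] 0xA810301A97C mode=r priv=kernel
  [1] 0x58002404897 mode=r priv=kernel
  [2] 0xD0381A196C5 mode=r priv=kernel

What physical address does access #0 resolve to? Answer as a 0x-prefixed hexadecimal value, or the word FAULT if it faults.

Walk each access:
#0 VA=0xA810301A97C (r,kernel):
  [0] read 0x1E idx=21: raw=0x22007 flags P=1 W=1 U=1 S=0
  [1] read 0x22 idx=4: raw=0x23007 flags P=1 W=1 U=1 S=0
  [2] read 0x23 idx=24: raw=0x26007 flags P=1 W=1 U=1 S=0
  [3] read 0x26 idx=26: raw=0x2A007 flags P=1 W=1 U=1 S=0
  ✓ 0x2A97C  — 4 lookups
#1 VA=0x58002404897 (r,kernel):
  [0] read 0x1E idx=11: raw=0x2D007 flags P=1 W=1 U=1 S=0
  [1] read 0x2D idx=0: raw=0x2F007 flags P=1 W=1 U=1 S=0
  [2] read 0x2F idx=18: raw=0x33007 flags P=1 W=1 U=1 S=0
  [3] read 0x33 idx=4: raw=0x35007 flags P=1 W=1 U=1 S=0
  ✓ 0x35897  — 4 lookups
#2 VA=0xD0381A196C5 (r,kernel):
  [0] read 0x1E idx=26: raw=0x39007 flags P=1 W=1 U=1 S=0
  [1] read 0x39 idx=14: raw=0x3B007 flags P=1 W=1 U=1 S=0
  [2] read 0x3B idx=13: raw=0x3D007 flags P=1 W=1 U=1 S=0
  [3] read 0x3D idx=25: raw=0x3E007 flags P=1 W=1 U=1 S=0
  ✓ 0x3E6C5  — 4 lookups

Access #0 PA: 0x2A97C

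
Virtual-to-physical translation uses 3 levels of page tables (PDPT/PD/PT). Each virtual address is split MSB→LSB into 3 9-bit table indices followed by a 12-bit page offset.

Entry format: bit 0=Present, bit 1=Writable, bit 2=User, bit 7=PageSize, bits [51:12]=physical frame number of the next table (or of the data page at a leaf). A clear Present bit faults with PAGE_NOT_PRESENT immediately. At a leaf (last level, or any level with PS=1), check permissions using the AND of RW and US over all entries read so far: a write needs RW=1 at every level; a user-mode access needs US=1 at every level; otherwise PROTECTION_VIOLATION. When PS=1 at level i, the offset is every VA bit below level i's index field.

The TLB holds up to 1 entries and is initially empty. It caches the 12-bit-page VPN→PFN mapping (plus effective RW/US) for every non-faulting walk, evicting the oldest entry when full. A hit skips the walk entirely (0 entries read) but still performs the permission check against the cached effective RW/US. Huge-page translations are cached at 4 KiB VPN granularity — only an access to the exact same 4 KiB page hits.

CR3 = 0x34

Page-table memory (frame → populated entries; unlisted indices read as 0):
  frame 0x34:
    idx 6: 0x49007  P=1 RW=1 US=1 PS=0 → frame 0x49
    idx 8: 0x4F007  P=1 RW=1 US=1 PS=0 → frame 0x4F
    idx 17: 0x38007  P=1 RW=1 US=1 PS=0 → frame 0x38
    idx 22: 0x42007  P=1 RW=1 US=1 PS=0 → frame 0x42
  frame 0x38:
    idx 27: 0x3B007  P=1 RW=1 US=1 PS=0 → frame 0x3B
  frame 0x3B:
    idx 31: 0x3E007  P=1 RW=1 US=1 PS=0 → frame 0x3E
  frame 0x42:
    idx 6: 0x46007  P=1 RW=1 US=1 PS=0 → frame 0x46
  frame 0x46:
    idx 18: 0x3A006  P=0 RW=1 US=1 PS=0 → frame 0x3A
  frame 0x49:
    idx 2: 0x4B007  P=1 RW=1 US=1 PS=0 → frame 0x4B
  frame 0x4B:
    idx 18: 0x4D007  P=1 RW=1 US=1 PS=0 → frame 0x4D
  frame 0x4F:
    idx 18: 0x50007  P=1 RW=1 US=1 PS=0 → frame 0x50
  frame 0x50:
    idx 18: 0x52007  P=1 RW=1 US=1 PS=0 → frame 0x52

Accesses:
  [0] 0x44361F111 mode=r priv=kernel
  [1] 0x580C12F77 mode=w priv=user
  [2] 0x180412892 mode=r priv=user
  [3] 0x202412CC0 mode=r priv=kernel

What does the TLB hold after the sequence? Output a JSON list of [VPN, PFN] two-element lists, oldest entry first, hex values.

Walk each access:
#0 VA=0x44361F111 (r,kernel):
  L0 @0x34[17] → 0x38007  P=1,RW=1,US=1,PS=0
  L1 @0x38[27] → 0x3B007  P=1,RW=1,US=1,PS=0
  L2 @0x3B[31] → 0x3E007  P=1,RW=1,US=1,PS=0
  ⇒ phys 0x3E111  [3 reads]
#1 VA=0x580C12F77 (w,user):
  L0 @0x34[22] → 0x42007  P=1,RW=1,US=1,PS=0
  L1 @0x42[6] → 0x46007  P=1,RW=1,US=1,PS=0
  L2 @0x46[18] → 0x3A006  P=0,RW=1,US=1,PS=0
  ✗ PAGE_NOT_PRESENT  [3 reads]
#2 VA=0x180412892 (r,user):
  L0 @0x34[6] → 0x49007  P=1,RW=1,US=1,PS=0
  L1 @0x49[2] → 0x4B007  P=1,RW=1,US=1,PS=0
  L2 @0x4B[18] → 0x4D007  P=1,RW=1,US=1,PS=0
  ⇒ phys 0x4D892  [3 reads]
#3 VA=0x202412CC0 (r,kernel):
  L0 @0x34[8] → 0x4F007  P=1,RW=1,US=1,PS=0
  L1 @0x4F[18] → 0x50007  P=1,RW=1,US=1,PS=0
  L2 @0x50[18] → 0x52007  P=1,RW=1,US=1,PS=0
  ⇒ phys 0x52CC0  [3 reads]

TLB: [["0x202412", "0x52"]]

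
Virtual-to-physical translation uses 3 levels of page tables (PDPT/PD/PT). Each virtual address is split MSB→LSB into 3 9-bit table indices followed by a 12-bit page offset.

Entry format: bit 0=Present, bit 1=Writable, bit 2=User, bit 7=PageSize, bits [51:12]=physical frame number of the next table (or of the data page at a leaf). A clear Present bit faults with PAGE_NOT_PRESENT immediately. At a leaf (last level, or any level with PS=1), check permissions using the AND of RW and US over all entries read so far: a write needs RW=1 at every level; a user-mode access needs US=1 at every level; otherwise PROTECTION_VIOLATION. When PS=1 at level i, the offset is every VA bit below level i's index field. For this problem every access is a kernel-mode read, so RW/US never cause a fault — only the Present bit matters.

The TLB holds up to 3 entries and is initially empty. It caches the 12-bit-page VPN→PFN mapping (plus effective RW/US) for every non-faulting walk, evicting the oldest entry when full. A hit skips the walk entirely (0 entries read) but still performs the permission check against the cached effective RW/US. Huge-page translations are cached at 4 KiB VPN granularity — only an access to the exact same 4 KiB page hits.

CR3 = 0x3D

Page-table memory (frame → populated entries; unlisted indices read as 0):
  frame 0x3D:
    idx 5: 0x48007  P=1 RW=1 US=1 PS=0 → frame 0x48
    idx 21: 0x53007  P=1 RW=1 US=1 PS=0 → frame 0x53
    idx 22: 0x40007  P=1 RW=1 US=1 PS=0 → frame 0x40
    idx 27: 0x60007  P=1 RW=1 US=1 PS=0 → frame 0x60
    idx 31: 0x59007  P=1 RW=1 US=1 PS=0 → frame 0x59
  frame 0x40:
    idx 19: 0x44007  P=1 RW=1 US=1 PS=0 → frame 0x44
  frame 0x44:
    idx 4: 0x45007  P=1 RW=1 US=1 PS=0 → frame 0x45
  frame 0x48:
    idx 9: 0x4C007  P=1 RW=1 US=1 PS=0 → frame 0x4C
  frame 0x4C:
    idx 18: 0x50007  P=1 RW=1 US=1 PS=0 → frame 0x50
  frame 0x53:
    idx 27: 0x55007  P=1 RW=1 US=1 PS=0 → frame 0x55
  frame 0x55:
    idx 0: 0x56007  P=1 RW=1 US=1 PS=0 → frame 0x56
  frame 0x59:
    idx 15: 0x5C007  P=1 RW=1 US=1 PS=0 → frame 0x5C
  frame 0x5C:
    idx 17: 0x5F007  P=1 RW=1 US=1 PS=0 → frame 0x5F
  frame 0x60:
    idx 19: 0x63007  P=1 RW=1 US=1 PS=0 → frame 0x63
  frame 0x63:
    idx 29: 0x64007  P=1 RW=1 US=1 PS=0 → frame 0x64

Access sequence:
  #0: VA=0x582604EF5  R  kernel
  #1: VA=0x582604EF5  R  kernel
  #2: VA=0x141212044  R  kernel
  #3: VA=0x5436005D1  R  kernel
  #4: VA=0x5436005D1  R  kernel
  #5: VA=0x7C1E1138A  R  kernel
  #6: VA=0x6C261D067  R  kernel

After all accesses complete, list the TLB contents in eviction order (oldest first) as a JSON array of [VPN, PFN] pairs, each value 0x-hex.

Per-access translation:
#0 VA=0x582604EF5 (r,kernel):
  L0: frame=0x3D idx=22 entry=0x40007 [P=1 RW=1 US=1 PS=0]
  L1: frame=0x40 idx=19 entry=0x44007 [P=1 RW=1 US=1 PS=0]
  L2: frame=0x44 idx=4 entry=0x45007 [P=1 RW=1 US=1 PS=0]
  ⇒ phys 0x45EF5  [3 reads]
#1 VA=0x582604EF5 (r,kernel):
  TLB hit vpn=0x582604 → PA=0x45EF5
#2 VA=0x141212044 (r,kernel):
  L0: frame=0x3D idx=5 entry=0x48007 [P=1 RW=1 US=1 PS=0]
  L1: frame=0x48 idx=9 entry=0x4C007 [P=1 RW=1 US=1 PS=0]
  L2: frame=0x4C idx=18 entry=0x50007 [P=1 RW=1 US=1 PS=0]
  ⇒ phys 0x50044  [3 reads]
#3 VA=0x5436005D1 (r,kernel):
  L0: frame=0x3D idx=21 entry=0x53007 [P=1 RW=1 US=1 PS=0]
  L1: frame=0x53 idx=27 entry=0x55007 [P=1 RW=1 US=1 PS=0]
  L2: frame=0x55 idx=0 entry=0x56007 [P=1 RW=1 US=1 PS=0]
  ⇒ phys 0x565D1  [3 reads]
#4 VA=0x5436005D1 (r,kernel):
  TLB hit vpn=0x543600 → PA=0x565D1
#5 VA=0x7C1E1138A (r,kernel):
  L0: frame=0x3D idx=31 entry=0x59007 [P=1 RW=1 US=1 PS=0]
  L1: frame=0x59 idx=15 entry=0x5C007 [P=1 RW=1 US=1 PS=0]
  L2: frame=0x5C idx=17 entry=0x5F007 [P=1 RW=1 US=1 PS=0]
  ⇒ phys 0x5F38A  [3 reads]
#6 VA=0x6C261D067 (r,kernel):
  L0: frame=0x3D idx=27 entry=0x60007 [P=1 RW=1 US=1 PS=0]
  L1: frame=0x60 idx=19 entry=0x63007 [P=1 RW=1 US=1 PS=0]
  L2: frame=0x63 idx=29 entry=0x64007 [P=1 RW=1 US=1 PS=0]
  ⇒ phys 0x64067  [3 reads]

TLB: [["0x543600", "0x56"], ["0x7C1E11", "0x5F"], ["0x6C261D", "0x64"]]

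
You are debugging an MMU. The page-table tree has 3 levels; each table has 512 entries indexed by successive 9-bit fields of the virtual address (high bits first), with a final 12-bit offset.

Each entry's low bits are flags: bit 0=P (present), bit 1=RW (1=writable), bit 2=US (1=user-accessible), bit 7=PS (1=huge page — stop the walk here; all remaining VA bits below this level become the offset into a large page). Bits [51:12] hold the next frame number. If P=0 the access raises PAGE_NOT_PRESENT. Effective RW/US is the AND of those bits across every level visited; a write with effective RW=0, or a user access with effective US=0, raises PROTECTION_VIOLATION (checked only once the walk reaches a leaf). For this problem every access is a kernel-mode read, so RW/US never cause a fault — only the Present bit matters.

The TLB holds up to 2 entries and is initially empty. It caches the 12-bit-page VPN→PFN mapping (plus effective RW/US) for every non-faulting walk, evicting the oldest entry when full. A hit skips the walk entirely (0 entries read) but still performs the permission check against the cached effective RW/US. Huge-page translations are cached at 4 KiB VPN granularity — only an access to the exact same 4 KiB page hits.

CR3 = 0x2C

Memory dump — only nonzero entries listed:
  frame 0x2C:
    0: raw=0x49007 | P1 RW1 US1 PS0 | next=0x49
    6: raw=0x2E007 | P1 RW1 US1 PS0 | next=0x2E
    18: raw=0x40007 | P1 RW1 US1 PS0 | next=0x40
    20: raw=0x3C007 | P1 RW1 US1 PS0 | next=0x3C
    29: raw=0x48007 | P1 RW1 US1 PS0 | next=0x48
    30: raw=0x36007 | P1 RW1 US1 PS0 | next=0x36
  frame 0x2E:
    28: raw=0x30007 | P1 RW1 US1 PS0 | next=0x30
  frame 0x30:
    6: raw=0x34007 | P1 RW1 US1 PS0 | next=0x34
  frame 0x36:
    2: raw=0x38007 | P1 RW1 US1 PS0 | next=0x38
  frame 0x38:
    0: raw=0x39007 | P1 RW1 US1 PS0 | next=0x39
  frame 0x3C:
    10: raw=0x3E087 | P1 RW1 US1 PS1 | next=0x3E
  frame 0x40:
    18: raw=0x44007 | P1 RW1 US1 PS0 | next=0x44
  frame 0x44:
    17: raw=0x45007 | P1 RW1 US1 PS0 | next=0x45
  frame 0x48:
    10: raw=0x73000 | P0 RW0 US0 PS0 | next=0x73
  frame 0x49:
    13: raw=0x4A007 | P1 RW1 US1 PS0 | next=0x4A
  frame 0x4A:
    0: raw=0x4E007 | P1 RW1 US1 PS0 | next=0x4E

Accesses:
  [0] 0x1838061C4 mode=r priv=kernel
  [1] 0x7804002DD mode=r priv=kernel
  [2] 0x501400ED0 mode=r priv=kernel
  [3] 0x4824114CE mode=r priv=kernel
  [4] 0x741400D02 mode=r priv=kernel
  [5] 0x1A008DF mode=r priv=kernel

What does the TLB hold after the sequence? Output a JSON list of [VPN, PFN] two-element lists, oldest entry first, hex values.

Trace:
#0 VA=0x1838061C4 (r,kernel):
  [0] read 0x2C idx=6: raw=0x2E007 flags P=1 W=1 U=1 S=0
  [1] read 0x2E idx=28: raw=0x30007 flags P=1 W=1 U=1 S=0
  [2] read 0x30 idx=6: raw=0x34007 flags P=1 W=1 U=1 S=0
  → PA=0x341C4  (3 entries read)
#1 VA=0x7804002DD (r,kernel):
  [0] read 0x2C idx=30: raw=0x36007 flags P=1 W=1 U=1 S=0
  [1] read 0x36 idx=2: raw=0x38007 flags P=1 W=1 U=1 S=0
  [2] read 0x38 idx=0: raw=0x39007 flags P=1 W=1 U=1 S=0
  → PA=0x392DD  (3 entries read)
#2 VA=0x501400ED0 (r,kernel):
  [0] read 0x2C idx=20: raw=0x3C007 flags P=1 W=1 U=1 S=0
  [1] read 0x3C idx=10: raw=0x3E087 flags P=1 W=1 U=1 S=1
  → PA=0x3EED0 (huge @L1)  (2 entries read)
#3 VA=0x4824114CE (r,kernel):
  [0] read 0x2C idx=18: raw=0x40007 flags P=1 W=1 U=1 S=0
  [1] read 0x40 idx=18: raw=0x44007 flags P=1 W=1 U=1 S=0
  [2] read 0x44 idx=17: raw=0x45007 flags P=1 W=1 U=1 S=0
  → PA=0x454CE  (3 entries read)
#4 VA=0x741400D02 (r,kernel):
  [0] read 0x2C idx=29: raw=0x48007 flags P=1 W=1 U=1 S=0
  [1] read 0x48 idx=10: raw=0x73000 flags P=0 W=0 U=0 S=0
  ⇒ fault: PAGE_NOT_PRESENT  — 2 lookups
#5 VA=0x1A008DF (r,kernel):
  [0] read 0x2C idx=0: raw=0x49007 flags P=1 W=1 U=1 S=0
  [1] read 0x49 idx=13: raw=0x4A007 flags P=1 W=1 U=1 S=0
  [2] read 0x4A idx=0: raw=0x4E007 flags P=1 W=1 U=1 S=0
  → PA=0x4E8DF  (3 entries read)

TLB: [["0x482411", "0x45"], ["0x1A00", "0x4E"]]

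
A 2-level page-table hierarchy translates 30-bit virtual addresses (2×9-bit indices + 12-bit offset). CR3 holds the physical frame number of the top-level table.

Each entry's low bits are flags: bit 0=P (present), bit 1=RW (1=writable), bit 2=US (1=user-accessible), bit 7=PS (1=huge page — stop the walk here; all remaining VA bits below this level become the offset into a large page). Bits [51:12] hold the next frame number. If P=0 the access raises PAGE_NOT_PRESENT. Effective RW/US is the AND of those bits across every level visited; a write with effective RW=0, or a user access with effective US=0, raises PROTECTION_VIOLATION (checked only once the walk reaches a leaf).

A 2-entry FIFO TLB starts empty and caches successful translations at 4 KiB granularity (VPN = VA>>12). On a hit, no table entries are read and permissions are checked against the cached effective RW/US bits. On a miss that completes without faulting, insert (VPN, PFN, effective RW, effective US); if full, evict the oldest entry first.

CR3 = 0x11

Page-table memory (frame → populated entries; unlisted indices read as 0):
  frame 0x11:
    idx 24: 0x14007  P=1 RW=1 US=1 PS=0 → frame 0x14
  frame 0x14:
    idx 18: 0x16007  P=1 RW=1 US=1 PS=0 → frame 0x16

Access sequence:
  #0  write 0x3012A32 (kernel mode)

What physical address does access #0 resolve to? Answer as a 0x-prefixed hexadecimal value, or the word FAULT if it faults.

Walk each access:
#0 VA=0x3012A32 (w,kernel):
  L0 @0x11[24] → 0x14007  P=1,RW=1,US=1,PS=0
  L1 @0x14[18] → 0x16007  P=1,RW=1,US=1,PS=0
  ⇒ phys 0x16A32  [2 reads]

Access #0 PA: 0x16A32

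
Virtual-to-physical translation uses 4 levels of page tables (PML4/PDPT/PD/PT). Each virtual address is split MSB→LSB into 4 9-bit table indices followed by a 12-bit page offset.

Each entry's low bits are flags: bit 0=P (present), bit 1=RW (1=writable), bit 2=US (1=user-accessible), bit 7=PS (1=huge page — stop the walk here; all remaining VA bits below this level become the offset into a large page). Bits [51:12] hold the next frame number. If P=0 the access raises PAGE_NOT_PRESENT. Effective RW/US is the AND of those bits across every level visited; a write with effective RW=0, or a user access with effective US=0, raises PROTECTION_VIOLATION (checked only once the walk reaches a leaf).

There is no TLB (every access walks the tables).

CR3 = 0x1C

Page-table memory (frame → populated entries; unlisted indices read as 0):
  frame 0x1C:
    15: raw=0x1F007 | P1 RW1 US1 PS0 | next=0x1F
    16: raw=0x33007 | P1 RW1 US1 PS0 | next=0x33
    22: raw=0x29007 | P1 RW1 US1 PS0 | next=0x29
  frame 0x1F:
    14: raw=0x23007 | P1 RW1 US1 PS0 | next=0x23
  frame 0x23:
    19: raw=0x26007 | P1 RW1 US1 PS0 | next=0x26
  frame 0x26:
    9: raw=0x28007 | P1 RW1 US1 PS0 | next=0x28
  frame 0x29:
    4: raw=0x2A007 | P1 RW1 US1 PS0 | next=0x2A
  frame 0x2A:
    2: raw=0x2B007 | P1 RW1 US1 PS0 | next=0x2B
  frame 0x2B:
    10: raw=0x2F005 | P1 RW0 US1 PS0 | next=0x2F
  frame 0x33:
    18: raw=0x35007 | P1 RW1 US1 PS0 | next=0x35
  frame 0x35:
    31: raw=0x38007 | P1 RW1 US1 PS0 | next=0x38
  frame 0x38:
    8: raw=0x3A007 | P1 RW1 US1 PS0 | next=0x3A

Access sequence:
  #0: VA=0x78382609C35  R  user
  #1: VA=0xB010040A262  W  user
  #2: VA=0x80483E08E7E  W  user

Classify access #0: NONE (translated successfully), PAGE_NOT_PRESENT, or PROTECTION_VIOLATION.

Trace:
#0 VA=0x78382609C35 (r,user):
  [0] read 0x1C idx=15: raw=0x1F007 flags P=1 W=1 U=1 S=0
  [1] read 0x1F idx=14: raw=0x23007 flags P=1 W=1 U=1 S=0
  [2] read 0x23 idx=19: raw=0x26007 flags P=1 W=1 U=1 S=0
  [3] read 0x26 idx=9: raw=0x28007 flags P=1 W=1 U=1 S=0
  → PA=0x28C35  (4 entries read)
#1 VA=0xB010040A262 (w,user):
  [0] read 0x1C idx=22: raw=0x29007 flags P=1 W=1 U=1 S=0
  [1] read 0x29 idx=4: raw=0x2A007 flags P=1 W=1 U=1 S=0
  [2] read 0x2A idx=2: raw=0x2B007 flags P=1 W=1 U=1 S=0
  [3] read 0x2B idx=10: raw=0x2F005 flags P=1 W=0 U=1 S=0
  → PROTECTION_VIOLATION  (4 entries read)
#2 VA=0x80483E08E7E (w,user):
  [0] read 0x1C idx=16: raw=0x33007 flags P=1 W=1 U=1 S=0
  [1] read 0x33 idx=18: raw=0x35007 flags P=1 W=1 U=1 S=0
  [2] read 0x35 idx=31: raw=0x38007 flags P=1 W=1 U=1 S=0
  [3] read 0x38 idx=8: raw=0x3A007 flags P=1 W=1 U=1 S=0
  → PA=0x3AE7E  (4 entries read)

Access #0 fault: NONE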